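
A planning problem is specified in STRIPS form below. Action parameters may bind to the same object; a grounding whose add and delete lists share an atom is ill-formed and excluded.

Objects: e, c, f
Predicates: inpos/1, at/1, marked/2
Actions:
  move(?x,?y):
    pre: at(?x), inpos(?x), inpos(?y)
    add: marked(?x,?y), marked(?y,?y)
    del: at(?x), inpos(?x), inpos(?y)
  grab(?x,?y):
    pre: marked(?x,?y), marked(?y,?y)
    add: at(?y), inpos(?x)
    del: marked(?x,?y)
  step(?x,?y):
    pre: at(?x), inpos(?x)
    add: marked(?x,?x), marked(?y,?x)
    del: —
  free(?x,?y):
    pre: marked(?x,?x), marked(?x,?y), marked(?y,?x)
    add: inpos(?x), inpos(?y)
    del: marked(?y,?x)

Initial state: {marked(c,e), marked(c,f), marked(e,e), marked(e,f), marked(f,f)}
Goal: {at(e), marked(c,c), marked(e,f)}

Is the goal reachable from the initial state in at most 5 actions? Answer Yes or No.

1. grab(c,e)  →  {at(e), inpos(c), marked(c,f), marked(e,e), marked(e,f), marked(f,f)}
2. grab(f,f)  →  {at(e), at(f), inpos(c), inpos(f), marked(c,f), marked(e,e), marked(e,f)}
3. move(f,c)  →  {at(e), marked(c,c), marked(c,f), marked(e,e), marked(e,f), marked(f,c)}
optimal plan length = 3; 3 ≤ 5

Yes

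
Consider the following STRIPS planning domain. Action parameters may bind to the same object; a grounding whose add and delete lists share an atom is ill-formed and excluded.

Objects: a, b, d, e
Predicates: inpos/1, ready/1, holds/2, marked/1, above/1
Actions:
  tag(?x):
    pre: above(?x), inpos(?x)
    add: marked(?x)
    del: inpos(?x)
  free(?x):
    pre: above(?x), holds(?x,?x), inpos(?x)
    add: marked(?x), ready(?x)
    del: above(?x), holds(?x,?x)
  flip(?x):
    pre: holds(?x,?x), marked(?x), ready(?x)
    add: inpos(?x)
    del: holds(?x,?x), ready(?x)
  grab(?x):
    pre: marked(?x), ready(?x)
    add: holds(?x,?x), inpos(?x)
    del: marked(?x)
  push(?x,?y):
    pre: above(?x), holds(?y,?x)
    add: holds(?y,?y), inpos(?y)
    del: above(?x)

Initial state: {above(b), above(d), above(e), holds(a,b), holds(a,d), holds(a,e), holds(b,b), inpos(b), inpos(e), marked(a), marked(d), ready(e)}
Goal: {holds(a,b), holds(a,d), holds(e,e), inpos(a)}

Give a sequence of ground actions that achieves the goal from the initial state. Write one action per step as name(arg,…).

1. tag(e)  →  {above(b), above(d), above(e), holds(a,b), holds(a,d), holds(a,e), holds(b,b), inpos(b), marked(a), marked(d), marked(e), ready(e)}
2. grab(e)  →  {above(b), above(d), above(e), holds(a,b), holds(a,d), holds(a,e), holds(b,b), holds(e,e), inpos(b), inpos(e), marked(a), marked(d), ready(e)}
3. push(b,a)  →  {above(d), above(e), holds(a,a), holds(a,b), holds(a,d), holds(a,e), holds(b,b), holds(e,e), inpos(a), inpos(b), inpos(e), marked(a), marked(d), ready(e)}

tag(e); grab(e); push(b,a)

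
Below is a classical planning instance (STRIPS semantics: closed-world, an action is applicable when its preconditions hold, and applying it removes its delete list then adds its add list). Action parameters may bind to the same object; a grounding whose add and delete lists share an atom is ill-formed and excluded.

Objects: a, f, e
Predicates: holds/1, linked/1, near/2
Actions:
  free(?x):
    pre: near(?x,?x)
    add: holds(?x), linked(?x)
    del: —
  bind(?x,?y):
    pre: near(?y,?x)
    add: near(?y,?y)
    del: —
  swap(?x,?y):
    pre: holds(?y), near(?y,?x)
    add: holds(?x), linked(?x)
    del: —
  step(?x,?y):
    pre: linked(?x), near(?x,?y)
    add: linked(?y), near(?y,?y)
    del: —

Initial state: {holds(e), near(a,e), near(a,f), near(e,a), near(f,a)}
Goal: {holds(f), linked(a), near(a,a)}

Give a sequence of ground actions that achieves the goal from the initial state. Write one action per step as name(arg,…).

bind(a,f); free(f); step(f,a)

1. bind(a,f)  →  {holds(e), near(a,e), near(a,f), near(e,a), near(f,a), near(f,f)}
2. free(f)  →  {holds(e), holds(f), linked(f), near(a,e), near(a,f), near(e,a), near(f,a), near(f,f)}
3. step(f,a)  →  {holds(e), holds(f), linked(a), linked(f), near(a,a), near(a,e), near(a,f), near(e,a), near(f,a), near(f,f)}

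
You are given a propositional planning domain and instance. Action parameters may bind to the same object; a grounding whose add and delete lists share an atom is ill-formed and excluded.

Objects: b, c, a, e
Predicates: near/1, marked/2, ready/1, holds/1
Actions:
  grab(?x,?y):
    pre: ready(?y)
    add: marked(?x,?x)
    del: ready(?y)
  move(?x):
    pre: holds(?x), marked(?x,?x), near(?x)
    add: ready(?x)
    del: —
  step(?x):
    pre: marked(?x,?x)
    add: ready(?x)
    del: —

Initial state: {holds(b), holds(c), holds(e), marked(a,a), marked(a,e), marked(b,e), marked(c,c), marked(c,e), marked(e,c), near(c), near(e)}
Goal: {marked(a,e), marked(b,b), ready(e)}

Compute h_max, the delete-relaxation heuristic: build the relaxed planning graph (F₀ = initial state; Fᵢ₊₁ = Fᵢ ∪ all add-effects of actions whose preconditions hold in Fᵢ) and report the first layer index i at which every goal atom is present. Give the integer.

3

F0 = init (11 atoms)
F1 = F0 ∪ {ready(a), ready(c)}  (13 atoms)
F2 = F1 ∪ {marked(b,b), marked(e,e)}  (15 atoms)
F3 = F2 ∪ {ready(b), ready(e)}  (17 atoms)
goal ⊆ F3  ⇒  h_max = 3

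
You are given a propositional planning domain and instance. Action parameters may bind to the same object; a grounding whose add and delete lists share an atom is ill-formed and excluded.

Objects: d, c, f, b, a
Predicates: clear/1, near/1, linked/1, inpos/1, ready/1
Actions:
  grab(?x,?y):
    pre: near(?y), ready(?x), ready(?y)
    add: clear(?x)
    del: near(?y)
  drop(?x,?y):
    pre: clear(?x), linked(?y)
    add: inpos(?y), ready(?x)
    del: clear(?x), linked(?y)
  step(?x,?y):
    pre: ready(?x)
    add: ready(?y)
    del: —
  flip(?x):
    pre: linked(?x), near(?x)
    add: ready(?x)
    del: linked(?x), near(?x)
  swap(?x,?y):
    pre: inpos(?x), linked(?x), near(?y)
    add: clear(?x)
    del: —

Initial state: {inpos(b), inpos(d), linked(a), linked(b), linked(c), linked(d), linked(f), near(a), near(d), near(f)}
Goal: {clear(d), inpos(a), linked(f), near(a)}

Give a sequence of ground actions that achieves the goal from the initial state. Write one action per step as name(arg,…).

1. swap(d,d)  →  {clear(d), inpos(b), inpos(d), linked(a), linked(b), linked(c), linked(d), linked(f), near(a), near(d), near(f)}
2. drop(d,a)  →  {inpos(a), inpos(b), inpos(d), linked(b), linked(c), linked(d), linked(f), near(a), near(d), near(f), ready(d)}
3. grab(d,d)  →  {clear(d), inpos(a), inpos(b), inpos(d), linked(b), linked(c), linked(d), linked(f), near(a), near(f), ready(d)}

swap(d,d); drop(d,a); grab(d,d)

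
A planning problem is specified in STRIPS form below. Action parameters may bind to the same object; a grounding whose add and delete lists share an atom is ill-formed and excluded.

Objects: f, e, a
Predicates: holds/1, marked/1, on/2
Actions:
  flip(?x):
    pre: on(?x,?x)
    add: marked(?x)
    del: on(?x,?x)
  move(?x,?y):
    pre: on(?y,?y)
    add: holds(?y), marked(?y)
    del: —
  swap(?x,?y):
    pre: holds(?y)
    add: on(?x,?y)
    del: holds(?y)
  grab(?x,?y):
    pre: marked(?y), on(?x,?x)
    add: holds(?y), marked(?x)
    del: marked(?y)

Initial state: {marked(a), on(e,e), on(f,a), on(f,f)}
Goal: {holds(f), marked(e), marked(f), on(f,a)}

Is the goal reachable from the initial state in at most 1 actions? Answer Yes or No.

1. flip(e)  →  {marked(a), marked(e), on(f,a), on(f,f)}
2. move(f,f)  →  {holds(f), marked(a), marked(e), marked(f), on(f,a), on(f,f)}
optimal plan length = 2; 2 > 1

No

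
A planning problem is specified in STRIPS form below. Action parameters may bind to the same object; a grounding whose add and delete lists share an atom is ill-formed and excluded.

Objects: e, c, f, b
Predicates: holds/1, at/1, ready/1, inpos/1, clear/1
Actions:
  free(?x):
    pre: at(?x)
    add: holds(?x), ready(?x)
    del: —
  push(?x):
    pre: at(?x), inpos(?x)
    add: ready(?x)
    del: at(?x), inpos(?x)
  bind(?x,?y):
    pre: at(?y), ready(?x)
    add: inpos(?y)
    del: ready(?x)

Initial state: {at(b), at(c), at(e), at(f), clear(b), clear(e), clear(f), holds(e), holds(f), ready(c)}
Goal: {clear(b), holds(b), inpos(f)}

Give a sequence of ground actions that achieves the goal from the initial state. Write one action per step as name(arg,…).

1. free(b)  →  {at(b), at(c), at(e), at(f), clear(b), clear(e), clear(f), holds(b), holds(e), holds(f), ready(b), ready(c)}
2. bind(c,f)  →  {at(b), at(c), at(e), at(f), clear(b), clear(e), clear(f), holds(b), holds(e), holds(f), inpos(f), ready(b)}

free(b); bind(c,f)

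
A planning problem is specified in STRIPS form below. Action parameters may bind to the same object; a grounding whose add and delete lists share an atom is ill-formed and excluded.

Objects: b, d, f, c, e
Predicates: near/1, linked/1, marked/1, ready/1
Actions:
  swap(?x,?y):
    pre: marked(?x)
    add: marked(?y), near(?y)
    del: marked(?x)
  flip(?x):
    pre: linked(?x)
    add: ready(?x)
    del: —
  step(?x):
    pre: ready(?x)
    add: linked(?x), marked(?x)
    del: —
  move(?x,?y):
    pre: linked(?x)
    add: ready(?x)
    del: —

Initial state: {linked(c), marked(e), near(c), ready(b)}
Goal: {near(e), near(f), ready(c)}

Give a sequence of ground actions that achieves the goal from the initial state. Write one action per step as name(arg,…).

swap(e,f); swap(f,e); flip(c)

1. swap(e,f)  →  {linked(c), marked(f), near(c), near(f), ready(b)}
2. swap(f,e)  →  {linked(c), marked(e), near(c), near(e), near(f), ready(b)}
3. flip(c)  →  {linked(c), marked(e), near(c), near(e), near(f), ready(b), ready(c)}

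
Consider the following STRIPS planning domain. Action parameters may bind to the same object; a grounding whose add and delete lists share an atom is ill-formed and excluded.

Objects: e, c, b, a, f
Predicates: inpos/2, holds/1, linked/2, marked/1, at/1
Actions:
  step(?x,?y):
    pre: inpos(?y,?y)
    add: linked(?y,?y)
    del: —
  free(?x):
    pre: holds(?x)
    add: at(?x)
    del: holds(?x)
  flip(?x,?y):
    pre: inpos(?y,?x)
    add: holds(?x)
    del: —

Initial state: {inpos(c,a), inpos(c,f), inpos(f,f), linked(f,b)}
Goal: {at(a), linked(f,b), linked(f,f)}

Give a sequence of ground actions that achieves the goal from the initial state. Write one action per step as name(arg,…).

1. step(e,f)  →  {inpos(c,a), inpos(c,f), inpos(f,f), linked(f,b), linked(f,f)}
2. flip(a,c)  →  {holds(a), inpos(c,a), inpos(c,f), inpos(f,f), linked(f,b), linked(f,f)}
3. free(a)  →  {at(a), inpos(c,a), inpos(c,f), inpos(f,f), linked(f,b), linked(f,f)}

step(e,f); flip(a,c); free(a)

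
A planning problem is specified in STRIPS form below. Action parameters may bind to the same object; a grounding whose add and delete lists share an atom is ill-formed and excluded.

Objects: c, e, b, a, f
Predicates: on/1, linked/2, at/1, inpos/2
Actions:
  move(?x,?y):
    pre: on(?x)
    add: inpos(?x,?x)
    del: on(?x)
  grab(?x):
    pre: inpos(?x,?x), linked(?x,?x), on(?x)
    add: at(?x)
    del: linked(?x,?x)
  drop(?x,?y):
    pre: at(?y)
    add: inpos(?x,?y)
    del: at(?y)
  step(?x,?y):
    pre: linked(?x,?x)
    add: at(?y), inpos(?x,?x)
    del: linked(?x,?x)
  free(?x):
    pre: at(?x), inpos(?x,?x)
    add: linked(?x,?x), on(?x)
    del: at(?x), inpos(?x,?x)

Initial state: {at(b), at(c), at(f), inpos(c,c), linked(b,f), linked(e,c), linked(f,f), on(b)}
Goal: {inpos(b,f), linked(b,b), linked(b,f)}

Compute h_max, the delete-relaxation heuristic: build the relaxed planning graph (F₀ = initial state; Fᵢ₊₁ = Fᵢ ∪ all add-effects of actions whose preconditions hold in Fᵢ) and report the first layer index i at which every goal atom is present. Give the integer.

2

F0 = init (8 atoms)
F1 = F0 ∪ {at(a), at(e), inpos(a,b), inpos(a,c), inpos(a,f), inpos(b,b), inpos(b,c), inpos(b,f), inpos(c,b), inpos(c,f), inpos(e,b), inpos(e,c), inpos(e,f), inpos(f,b), inpos(f,c), inpos(f,f), linked(c,c), on(c)}  (26 atoms)
F2 = F1 ∪ {inpos(a,a), inpos(a,e), inpos(b,a), inpos(b,e), inpos(c,a), inpos(c,e), inpos(e,a), inpos(e,e), inpos(f,a), inpos(f,e), linked(b,b), on(f)}  (38 atoms)
goal ⊆ F2  ⇒  h_max = 2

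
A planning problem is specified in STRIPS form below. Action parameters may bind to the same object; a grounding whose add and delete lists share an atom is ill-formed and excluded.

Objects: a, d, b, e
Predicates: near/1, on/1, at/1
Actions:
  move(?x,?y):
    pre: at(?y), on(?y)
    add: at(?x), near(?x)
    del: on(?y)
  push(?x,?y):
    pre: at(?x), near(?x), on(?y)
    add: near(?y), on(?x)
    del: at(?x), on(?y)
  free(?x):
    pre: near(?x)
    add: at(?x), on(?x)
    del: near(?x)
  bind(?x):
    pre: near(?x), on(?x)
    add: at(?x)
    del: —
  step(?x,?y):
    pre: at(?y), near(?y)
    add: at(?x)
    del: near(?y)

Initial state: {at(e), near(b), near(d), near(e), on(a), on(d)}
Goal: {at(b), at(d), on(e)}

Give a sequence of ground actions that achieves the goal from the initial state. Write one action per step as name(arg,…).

1. push(e,a)  →  {near(a), near(b), near(d), near(e), on(d), on(e)}
2. free(d)  →  {at(d), near(a), near(b), near(e), on(d), on(e)}
3. move(b,d)  →  {at(b), at(d), near(a), near(b), near(e), on(e)}

push(e,a); free(d); move(b,d)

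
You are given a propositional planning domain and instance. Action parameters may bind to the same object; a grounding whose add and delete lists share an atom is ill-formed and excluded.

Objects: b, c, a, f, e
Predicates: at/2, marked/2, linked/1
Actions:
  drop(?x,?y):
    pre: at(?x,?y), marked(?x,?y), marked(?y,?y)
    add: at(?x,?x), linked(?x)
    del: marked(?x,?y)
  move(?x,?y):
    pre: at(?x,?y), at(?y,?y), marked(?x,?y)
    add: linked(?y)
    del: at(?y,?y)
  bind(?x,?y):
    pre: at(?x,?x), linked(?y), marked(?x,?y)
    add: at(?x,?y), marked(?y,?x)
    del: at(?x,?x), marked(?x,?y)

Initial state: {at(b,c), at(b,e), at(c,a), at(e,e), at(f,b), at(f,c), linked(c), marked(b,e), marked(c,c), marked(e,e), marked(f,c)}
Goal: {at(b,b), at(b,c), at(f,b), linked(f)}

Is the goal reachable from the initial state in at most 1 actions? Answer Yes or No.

1. drop(b,e)  →  {at(b,b), at(b,c), at(b,e), at(c,a), at(e,e), at(f,b), at(f,c), linked(b), linked(c), marked(c,c), marked(e,e), marked(f,c)}
2. drop(f,c)  →  {at(b,b), at(b,c), at(b,e), at(c,a), at(e,e), at(f,b), at(f,c), at(f,f), linked(b), linked(c), linked(f), marked(c,c), marked(e,e)}
optimal plan length = 2; 2 > 1

No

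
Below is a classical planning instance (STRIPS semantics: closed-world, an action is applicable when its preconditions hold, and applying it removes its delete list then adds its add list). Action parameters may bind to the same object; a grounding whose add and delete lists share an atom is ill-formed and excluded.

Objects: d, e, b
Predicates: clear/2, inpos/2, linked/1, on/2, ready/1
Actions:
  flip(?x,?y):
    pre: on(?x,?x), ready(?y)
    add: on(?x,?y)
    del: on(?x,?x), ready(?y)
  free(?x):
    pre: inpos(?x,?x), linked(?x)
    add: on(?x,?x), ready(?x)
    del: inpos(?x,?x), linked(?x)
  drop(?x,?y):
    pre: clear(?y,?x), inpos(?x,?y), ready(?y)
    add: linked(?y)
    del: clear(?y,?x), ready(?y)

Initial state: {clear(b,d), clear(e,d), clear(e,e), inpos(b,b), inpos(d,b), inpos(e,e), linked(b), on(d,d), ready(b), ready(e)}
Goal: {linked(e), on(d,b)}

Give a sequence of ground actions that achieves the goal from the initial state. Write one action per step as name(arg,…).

1. flip(d,b)  →  {clear(b,d), clear(e,d), clear(e,e), inpos(b,b), inpos(d,b), inpos(e,e), linked(b), on(d,b), ready(e)}
2. drop(e,e)  →  {clear(b,d), clear(e,d), inpos(b,b), inpos(d,b), inpos(e,e), linked(b), linked(e), on(d,b)}

flip(d,b); drop(e,e)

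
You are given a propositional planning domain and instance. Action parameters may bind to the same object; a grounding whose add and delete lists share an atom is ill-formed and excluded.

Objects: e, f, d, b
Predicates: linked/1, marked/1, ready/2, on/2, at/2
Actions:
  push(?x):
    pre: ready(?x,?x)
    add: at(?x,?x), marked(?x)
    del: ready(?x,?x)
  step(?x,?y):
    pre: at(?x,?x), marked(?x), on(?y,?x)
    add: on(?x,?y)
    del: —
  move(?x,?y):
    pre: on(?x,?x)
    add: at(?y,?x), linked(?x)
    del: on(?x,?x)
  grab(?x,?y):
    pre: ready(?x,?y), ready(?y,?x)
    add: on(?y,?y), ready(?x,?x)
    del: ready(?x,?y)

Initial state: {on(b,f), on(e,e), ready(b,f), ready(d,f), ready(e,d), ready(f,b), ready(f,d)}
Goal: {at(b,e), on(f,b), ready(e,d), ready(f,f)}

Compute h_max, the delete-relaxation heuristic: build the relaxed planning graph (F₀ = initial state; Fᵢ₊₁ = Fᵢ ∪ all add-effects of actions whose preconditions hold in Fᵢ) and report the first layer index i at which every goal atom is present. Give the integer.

F0 = init (7 atoms)
F1 = F0 ∪ {at(b,e), at(d,e), at(e,e), at(f,e), linked(e), on(b,b), on(d,d), on(f,f), ready(b,b), ready(d,d), ready(f,f)}  (18 atoms)
F2 = F1 ∪ {at(b,b), at(b,d), at(b,f), at(d,b), at(d,d), at(d,f), at(e,b), at(e,d), at(e,f), at(f,b), at(f,d), at(f,f), linked(b), linked(d), linked(f), marked(b), marked(d), marked(f)}  (36 atoms)
F3 = F2 ∪ {on(f,b)}  (37 atoms)
goal ⊆ F3  ⇒  h_max = 3

3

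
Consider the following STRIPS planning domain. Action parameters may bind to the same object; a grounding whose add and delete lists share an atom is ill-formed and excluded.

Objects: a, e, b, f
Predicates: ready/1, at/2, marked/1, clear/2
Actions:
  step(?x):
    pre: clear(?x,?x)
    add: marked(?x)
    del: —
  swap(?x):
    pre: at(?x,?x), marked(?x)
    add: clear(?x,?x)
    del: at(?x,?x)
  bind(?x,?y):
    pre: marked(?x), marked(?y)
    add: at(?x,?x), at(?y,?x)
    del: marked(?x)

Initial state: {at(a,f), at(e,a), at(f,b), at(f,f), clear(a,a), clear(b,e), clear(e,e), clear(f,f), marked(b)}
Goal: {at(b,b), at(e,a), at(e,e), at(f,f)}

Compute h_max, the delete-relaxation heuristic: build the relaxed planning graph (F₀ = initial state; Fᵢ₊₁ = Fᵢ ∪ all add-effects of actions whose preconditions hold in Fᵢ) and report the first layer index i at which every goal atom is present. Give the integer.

F0 = init (9 atoms)
F1 = F0 ∪ {at(b,b), marked(a), marked(e), marked(f)}  (13 atoms)
F2 = F1 ∪ {at(a,a), at(a,b), at(a,e), at(b,a), at(b,e), at(b,f), at(e,b), at(e,e), at(e,f), at(f,a), at(f,e), clear(b,b)}  (25 atoms)
goal ⊆ F2  ⇒  h_max = 2

2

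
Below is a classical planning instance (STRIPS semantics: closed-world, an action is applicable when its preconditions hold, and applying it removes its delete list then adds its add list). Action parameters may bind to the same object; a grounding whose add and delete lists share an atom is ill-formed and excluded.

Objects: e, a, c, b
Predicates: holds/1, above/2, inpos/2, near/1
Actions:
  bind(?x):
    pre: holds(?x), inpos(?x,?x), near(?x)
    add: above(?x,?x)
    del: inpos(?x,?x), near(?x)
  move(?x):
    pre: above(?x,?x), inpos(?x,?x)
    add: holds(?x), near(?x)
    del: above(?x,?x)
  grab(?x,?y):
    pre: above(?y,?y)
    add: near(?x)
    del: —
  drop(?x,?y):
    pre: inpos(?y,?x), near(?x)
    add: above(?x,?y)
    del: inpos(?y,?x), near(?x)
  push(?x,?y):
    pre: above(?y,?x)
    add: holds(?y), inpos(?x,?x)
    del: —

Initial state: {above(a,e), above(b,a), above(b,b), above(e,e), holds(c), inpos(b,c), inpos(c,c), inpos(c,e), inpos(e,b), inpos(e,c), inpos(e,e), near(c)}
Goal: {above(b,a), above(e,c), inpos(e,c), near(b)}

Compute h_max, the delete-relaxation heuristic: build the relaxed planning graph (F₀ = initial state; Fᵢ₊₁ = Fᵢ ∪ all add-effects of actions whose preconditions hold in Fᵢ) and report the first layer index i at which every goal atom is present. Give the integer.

F0 = init (12 atoms)
F1 = F0 ∪ {above(c,b), above(c,c), above(c,e), holds(a), holds(b), holds(e), inpos(a,a), inpos(b,b), near(a), near(b), near(e)}  (23 atoms)
F2 = F1 ∪ {above(a,a), above(b,e), above(e,c)}  (26 atoms)
goal ⊆ F2  ⇒  h_max = 2

2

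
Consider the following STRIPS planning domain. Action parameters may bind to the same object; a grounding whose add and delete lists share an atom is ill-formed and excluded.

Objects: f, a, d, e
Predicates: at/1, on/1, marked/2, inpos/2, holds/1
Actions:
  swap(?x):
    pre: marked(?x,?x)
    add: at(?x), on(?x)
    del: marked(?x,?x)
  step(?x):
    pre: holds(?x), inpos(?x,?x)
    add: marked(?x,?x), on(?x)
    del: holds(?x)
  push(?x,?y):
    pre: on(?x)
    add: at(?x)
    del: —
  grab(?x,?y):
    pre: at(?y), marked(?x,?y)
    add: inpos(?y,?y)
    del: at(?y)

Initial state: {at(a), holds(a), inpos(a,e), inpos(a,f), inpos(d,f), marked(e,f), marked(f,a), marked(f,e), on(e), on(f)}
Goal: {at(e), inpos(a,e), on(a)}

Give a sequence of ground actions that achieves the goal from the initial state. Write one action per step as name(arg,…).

push(e,f); grab(f,a); step(a)

1. push(e,f)  →  {at(a), at(e), holds(a), inpos(a,e), inpos(a,f), inpos(d,f), marked(e,f), marked(f,a), marked(f,e), on(e), on(f)}
2. grab(f,a)  →  {at(e), holds(a), inpos(a,a), inpos(a,e), inpos(a,f), inpos(d,f), marked(e,f), marked(f,a), marked(f,e), on(e), on(f)}
3. step(a)  →  {at(e), inpos(a,a), inpos(a,e), inpos(a,f), inpos(d,f), marked(a,a), marked(e,f), marked(f,a), marked(f,e), on(a), on(e), on(f)}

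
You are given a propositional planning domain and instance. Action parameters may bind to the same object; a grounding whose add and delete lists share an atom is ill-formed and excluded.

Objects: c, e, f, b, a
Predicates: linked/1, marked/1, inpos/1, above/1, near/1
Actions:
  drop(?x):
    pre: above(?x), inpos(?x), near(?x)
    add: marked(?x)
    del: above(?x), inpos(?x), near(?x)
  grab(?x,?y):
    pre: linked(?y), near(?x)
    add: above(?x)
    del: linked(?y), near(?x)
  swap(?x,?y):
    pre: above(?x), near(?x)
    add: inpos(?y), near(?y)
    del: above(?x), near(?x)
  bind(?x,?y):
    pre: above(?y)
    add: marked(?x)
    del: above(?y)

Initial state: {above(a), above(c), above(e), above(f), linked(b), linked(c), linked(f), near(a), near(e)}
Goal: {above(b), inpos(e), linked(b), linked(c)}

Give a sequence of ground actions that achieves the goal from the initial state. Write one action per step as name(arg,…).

swap(e,b); grab(b,f); swap(a,e)

1. swap(e,b)  →  {above(a), above(c), above(f), inpos(b), linked(b), linked(c), linked(f), near(a), near(b)}
2. grab(b,f)  →  {above(a), above(b), above(c), above(f), inpos(b), linked(b), linked(c), near(a)}
3. swap(a,e)  →  {above(b), above(c), above(f), inpos(b), inpos(e), linked(b), linked(c), near(e)}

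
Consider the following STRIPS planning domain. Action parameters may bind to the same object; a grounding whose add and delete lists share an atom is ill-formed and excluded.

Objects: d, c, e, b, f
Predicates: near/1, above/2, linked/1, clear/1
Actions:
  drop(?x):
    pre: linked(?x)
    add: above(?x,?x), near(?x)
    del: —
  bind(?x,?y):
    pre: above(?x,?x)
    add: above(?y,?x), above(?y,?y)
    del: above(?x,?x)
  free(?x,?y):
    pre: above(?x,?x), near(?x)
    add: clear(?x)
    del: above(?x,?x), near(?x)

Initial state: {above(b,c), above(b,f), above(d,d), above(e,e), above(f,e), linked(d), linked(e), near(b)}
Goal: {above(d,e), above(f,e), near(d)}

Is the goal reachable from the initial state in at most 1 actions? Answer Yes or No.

1. drop(d)  →  {above(b,c), above(b,f), above(d,d), above(e,e), above(f,e), linked(d), linked(e), near(b), near(d)}
2. bind(e,d)  →  {above(b,c), above(b,f), above(d,d), above(d,e), above(f,e), linked(d), linked(e), near(b), near(d)}
optimal plan length = 2; 2 > 1

No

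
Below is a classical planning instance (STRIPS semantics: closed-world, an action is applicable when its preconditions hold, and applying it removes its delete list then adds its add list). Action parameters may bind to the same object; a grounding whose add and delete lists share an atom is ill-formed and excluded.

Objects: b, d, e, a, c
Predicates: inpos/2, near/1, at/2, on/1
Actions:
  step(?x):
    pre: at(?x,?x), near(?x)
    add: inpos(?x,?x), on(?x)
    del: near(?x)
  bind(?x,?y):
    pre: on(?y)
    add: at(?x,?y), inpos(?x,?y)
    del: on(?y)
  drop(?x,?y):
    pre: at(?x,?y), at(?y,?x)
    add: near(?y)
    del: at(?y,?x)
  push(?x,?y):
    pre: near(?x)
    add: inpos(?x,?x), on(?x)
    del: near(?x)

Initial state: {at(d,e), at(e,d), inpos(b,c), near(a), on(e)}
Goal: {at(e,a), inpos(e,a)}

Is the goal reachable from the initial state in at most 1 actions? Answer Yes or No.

1. push(a,b)  →  {at(d,e), at(e,d), inpos(a,a), inpos(b,c), on(a), on(e)}
2. bind(e,a)  →  {at(d,e), at(e,a), at(e,d), inpos(a,a), inpos(b,c), inpos(e,a), on(e)}
optimal plan length = 2; 2 > 1

No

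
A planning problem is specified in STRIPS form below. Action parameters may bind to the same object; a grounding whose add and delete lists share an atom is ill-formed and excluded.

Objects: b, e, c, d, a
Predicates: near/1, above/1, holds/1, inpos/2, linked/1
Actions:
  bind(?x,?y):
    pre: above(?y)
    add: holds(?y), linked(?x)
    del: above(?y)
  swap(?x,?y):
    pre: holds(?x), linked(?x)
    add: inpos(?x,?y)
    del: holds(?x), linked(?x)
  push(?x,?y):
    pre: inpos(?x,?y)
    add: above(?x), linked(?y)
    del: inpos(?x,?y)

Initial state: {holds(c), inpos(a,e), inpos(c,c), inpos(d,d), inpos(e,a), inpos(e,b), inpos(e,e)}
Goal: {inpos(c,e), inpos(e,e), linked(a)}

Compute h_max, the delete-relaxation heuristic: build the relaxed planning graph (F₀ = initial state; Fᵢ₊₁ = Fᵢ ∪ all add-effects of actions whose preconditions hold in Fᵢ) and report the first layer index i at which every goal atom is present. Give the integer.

F0 = init (7 atoms)
F1 = F0 ∪ {above(a), above(c), above(d), above(e), linked(a), linked(b), linked(c), linked(d), linked(e)}  (16 atoms)
F2 = F1 ∪ {holds(a), holds(d), holds(e), inpos(c,a), inpos(c,b), inpos(c,d), inpos(c,e)}  (23 atoms)
goal ⊆ F2  ⇒  h_max = 2

2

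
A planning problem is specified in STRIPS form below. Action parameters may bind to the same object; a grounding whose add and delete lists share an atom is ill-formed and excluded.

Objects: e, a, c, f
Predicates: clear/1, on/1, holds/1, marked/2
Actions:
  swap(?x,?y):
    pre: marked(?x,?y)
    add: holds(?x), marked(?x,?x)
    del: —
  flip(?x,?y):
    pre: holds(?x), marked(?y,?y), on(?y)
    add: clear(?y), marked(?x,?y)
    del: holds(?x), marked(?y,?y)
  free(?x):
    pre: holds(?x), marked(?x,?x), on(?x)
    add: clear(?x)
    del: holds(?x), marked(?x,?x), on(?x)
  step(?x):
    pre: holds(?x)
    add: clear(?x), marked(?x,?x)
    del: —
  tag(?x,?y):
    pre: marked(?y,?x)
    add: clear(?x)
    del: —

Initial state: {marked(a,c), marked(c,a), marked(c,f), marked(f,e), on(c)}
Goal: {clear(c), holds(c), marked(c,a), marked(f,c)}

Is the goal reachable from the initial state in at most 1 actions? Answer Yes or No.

No

1. swap(c,a)  →  {holds(c), marked(a,c), marked(c,a), marked(c,c), marked(c,f), marked(f,e), on(c)}
2. swap(f,e)  →  {holds(c), holds(f), marked(a,c), marked(c,a), marked(c,c), marked(c,f), marked(f,e), marked(f,f), on(c)}
3. flip(f,c)  →  {clear(c), holds(c), marked(a,c), marked(c,a), marked(c,f), marked(f,c), marked(f,e), marked(f,f), on(c)}
optimal plan length = 3; 3 > 1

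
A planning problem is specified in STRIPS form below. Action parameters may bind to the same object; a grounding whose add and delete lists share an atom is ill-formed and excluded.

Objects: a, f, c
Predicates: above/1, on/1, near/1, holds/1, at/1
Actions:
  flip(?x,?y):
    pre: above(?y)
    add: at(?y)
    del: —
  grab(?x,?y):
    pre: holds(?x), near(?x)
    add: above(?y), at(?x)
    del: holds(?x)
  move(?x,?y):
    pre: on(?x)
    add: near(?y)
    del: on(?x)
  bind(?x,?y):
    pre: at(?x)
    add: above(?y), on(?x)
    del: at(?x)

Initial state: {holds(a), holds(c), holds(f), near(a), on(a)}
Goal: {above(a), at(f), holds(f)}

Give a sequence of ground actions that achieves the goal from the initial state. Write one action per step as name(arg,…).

grab(a,a); bind(a,f); flip(a,f)

1. grab(a,a)  →  {above(a), at(a), holds(c), holds(f), near(a), on(a)}
2. bind(a,f)  →  {above(a), above(f), holds(c), holds(f), near(a), on(a)}
3. flip(a,f)  →  {above(a), above(f), at(f), holds(c), holds(f), near(a), on(a)}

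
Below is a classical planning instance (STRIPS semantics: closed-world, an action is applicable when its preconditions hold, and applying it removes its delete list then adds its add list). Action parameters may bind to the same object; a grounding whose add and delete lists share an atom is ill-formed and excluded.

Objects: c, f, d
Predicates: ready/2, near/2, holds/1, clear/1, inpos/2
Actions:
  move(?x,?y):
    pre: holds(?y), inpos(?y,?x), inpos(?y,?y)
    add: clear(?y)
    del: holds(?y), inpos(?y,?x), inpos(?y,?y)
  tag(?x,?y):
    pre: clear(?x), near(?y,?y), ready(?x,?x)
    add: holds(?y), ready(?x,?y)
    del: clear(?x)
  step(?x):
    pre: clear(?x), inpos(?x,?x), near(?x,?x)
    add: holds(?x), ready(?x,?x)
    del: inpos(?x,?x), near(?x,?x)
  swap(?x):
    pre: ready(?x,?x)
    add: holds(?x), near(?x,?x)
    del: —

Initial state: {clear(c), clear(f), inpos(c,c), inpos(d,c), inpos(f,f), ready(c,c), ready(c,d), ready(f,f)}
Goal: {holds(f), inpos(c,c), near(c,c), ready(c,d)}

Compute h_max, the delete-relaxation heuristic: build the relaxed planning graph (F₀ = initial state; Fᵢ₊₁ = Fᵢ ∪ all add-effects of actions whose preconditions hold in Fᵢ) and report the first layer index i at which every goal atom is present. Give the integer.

1

F0 = init (8 atoms)
F1 = F0 ∪ {holds(c), holds(f), near(c,c), near(f,f)}  (12 atoms)
goal ⊆ F1  ⇒  h_max = 1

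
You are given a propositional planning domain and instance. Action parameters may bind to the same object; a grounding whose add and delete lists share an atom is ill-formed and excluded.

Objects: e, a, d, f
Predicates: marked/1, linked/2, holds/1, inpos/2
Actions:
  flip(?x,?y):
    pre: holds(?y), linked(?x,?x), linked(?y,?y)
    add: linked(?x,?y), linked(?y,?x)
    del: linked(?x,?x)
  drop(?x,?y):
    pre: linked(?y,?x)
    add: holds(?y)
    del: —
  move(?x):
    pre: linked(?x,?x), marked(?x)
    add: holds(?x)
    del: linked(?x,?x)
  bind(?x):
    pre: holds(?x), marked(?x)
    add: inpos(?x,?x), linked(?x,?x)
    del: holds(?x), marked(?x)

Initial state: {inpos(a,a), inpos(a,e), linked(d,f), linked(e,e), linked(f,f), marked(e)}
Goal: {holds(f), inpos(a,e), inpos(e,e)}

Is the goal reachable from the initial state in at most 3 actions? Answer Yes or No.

Yes

1. drop(e,e)  →  {holds(e), inpos(a,a), inpos(a,e), linked(d,f), linked(e,e), linked(f,f), marked(e)}
2. drop(f,f)  →  {holds(e), holds(f), inpos(a,a), inpos(a,e), linked(d,f), linked(e,e), linked(f,f), marked(e)}
3. bind(e)  →  {holds(f), inpos(a,a), inpos(a,e), inpos(e,e), linked(d,f), linked(e,e), linked(f,f)}
optimal plan length = 3; 3 ≤ 3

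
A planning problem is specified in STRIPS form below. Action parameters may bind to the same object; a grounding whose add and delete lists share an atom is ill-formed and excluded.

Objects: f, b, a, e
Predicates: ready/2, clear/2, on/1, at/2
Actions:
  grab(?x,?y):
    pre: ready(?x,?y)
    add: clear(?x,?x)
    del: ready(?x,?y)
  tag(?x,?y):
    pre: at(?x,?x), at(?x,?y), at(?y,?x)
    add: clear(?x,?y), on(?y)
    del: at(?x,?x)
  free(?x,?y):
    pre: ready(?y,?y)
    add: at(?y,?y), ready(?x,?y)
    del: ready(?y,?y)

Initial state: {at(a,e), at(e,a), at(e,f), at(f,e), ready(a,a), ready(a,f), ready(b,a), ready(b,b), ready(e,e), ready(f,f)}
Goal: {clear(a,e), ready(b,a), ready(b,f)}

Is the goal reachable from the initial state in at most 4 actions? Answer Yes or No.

Yes

1. free(f,a)  →  {at(a,a), at(a,e), at(e,a), at(e,f), at(f,e), ready(a,f), ready(b,a), ready(b,b), ready(e,e), ready(f,a), ready(f,f)}
2. tag(a,e)  →  {at(a,e), at(e,a), at(e,f), at(f,e), clear(a,e), on(e), ready(a,f), ready(b,a), ready(b,b), ready(e,e), ready(f,a), ready(f,f)}
3. free(b,f)  →  {at(a,e), at(e,a), at(e,f), at(f,e), at(f,f), clear(a,e), on(e), ready(a,f), ready(b,a), ready(b,b), ready(b,f), ready(e,e), ready(f,a)}
optimal plan length = 3; 3 ≤ 4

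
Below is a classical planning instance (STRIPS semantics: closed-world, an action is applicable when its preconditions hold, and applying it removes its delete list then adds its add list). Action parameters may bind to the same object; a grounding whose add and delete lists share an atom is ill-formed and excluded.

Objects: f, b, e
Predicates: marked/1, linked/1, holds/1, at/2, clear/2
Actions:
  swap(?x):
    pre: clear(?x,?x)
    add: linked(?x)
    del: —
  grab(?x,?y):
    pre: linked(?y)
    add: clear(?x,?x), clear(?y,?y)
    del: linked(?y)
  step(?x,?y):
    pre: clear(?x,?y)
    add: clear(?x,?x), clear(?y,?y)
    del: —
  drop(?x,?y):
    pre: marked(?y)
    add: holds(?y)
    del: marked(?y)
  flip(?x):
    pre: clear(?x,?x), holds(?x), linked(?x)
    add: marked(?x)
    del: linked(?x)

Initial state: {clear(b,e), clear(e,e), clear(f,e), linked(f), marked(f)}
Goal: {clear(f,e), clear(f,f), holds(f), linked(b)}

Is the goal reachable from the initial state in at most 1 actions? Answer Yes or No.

1. grab(b,f)  →  {clear(b,b), clear(b,e), clear(e,e), clear(f,e), clear(f,f), marked(f)}
2. swap(b)  →  {clear(b,b), clear(b,e), clear(e,e), clear(f,e), clear(f,f), linked(b), marked(f)}
3. drop(f,f)  →  {clear(b,b), clear(b,e), clear(e,e), clear(f,e), clear(f,f), holds(f), linked(b)}
optimal plan length = 3; 3 > 1

No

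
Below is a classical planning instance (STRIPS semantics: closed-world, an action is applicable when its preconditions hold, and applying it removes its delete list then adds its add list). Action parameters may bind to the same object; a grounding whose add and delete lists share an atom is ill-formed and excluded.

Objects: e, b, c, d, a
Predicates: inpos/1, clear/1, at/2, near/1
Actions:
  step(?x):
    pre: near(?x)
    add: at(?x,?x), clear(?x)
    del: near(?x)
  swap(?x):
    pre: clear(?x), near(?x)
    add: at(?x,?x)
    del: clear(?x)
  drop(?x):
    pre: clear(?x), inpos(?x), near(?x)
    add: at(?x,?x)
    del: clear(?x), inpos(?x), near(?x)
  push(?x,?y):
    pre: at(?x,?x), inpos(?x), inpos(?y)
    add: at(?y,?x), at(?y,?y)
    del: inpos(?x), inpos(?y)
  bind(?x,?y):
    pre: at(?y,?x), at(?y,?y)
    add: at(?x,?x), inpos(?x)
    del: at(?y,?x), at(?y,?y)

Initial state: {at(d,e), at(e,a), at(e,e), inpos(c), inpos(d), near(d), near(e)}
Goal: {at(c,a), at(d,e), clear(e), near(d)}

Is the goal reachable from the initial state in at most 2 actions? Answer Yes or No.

No

1. step(e)  →  {at(d,e), at(e,a), at(e,e), clear(e), inpos(c), inpos(d), near(d)}
2. bind(a,e)  →  {at(a,a), at(d,e), clear(e), inpos(a), inpos(c), inpos(d), near(d)}
3. push(a,c)  →  {at(a,a), at(c,a), at(c,c), at(d,e), clear(e), inpos(d), near(d)}
optimal plan length = 3; 3 > 2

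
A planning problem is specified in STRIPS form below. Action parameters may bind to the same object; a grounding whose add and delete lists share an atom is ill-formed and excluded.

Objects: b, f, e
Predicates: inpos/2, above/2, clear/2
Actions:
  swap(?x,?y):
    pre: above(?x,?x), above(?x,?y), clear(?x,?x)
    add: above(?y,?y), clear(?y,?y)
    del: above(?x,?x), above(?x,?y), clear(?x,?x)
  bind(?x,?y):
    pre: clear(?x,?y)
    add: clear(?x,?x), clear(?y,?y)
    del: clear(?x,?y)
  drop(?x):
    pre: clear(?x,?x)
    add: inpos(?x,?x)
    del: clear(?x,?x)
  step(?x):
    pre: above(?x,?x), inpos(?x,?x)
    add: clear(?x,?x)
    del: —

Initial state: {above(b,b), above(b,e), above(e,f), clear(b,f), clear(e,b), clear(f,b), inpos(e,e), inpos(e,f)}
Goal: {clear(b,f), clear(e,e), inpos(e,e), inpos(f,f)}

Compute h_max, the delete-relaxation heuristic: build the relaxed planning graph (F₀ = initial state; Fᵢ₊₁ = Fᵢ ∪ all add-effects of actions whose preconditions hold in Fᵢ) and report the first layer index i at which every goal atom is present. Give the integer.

2

F0 = init (8 atoms)
F1 = F0 ∪ {clear(b,b), clear(e,e), clear(f,f)}  (11 atoms)
F2 = F1 ∪ {above(e,e), inpos(b,b), inpos(f,f)}  (14 atoms)
goal ⊆ F2  ⇒  h_max = 2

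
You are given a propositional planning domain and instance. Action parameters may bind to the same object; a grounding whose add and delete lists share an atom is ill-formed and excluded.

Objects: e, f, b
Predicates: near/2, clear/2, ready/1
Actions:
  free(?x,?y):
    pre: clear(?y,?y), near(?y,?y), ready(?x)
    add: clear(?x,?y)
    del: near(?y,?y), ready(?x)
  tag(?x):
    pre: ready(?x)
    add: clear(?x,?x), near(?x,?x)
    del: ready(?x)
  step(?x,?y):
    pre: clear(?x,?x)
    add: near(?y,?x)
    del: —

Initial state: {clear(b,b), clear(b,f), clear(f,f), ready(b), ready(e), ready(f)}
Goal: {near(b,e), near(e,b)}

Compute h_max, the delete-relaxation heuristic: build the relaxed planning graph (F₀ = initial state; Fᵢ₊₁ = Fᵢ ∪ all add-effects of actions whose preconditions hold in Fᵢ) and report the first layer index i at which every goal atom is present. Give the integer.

2

F0 = init (6 atoms)
F1 = F0 ∪ {clear(e,e), near(b,b), near(b,f), near(e,b), near(e,e), near(e,f), near(f,b), near(f,f)}  (14 atoms)
F2 = F1 ∪ {clear(b,e), clear(e,b), clear(e,f), clear(f,b), clear(f,e), near(b,e), near(f,e)}  (21 atoms)
goal ⊆ F2  ⇒  h_max = 2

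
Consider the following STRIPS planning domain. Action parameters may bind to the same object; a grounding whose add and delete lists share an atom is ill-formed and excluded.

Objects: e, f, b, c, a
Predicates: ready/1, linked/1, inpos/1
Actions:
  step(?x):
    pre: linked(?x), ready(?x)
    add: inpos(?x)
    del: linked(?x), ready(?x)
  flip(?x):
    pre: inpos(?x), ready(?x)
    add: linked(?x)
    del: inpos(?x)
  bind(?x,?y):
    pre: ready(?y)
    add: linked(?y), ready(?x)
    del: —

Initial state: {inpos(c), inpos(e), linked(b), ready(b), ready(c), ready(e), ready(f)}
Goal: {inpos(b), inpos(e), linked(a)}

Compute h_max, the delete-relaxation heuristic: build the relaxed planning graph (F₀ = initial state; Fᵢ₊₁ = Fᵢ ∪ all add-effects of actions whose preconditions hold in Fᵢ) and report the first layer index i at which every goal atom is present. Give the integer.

2

F0 = init (7 atoms)
F1 = F0 ∪ {inpos(b), linked(c), linked(e), linked(f), ready(a)}  (12 atoms)
F2 = F1 ∪ {inpos(f), linked(a)}  (14 atoms)
goal ⊆ F2  ⇒  h_max = 2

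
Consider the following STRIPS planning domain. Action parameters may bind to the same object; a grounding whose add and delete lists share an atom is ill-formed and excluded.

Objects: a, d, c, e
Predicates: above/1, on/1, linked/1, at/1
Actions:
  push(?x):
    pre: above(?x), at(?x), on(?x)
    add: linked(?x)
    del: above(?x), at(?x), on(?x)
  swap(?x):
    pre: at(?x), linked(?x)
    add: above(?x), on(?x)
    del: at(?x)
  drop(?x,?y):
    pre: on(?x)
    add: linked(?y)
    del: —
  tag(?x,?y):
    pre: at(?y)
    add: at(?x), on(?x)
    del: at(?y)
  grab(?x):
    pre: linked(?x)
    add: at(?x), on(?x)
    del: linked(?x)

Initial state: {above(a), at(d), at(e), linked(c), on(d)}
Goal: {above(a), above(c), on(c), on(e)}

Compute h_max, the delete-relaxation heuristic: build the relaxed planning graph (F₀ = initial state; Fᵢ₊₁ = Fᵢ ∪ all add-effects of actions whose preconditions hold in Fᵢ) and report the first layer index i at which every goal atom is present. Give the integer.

F0 = init (5 atoms)
F1 = F0 ∪ {at(a), at(c), linked(a), linked(d), linked(e), on(a), on(c), on(e)}  (13 atoms)
F2 = F1 ∪ {above(c), above(d), above(e)}  (16 atoms)
goal ⊆ F2  ⇒  h_max = 2

2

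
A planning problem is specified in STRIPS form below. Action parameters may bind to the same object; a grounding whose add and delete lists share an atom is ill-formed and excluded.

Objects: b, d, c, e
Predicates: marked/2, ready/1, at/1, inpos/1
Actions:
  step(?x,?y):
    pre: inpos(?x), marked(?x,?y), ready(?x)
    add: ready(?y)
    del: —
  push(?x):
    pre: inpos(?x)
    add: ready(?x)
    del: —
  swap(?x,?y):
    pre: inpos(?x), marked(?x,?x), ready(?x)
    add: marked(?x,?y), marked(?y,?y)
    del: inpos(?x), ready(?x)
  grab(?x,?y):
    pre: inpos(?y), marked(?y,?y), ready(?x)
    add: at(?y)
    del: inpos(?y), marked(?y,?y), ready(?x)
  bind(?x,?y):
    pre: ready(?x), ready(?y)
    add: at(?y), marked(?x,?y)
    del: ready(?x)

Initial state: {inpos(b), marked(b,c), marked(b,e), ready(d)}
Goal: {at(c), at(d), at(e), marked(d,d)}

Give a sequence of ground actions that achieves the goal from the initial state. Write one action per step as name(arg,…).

push(b); step(b,c); step(b,e); bind(b,c); bind(d,d); bind(c,e)

1. push(b)  →  {inpos(b), marked(b,c), marked(b,e), ready(b), ready(d)}
2. step(b,c)  →  {inpos(b), marked(b,c), marked(b,e), ready(b), ready(c), ready(d)}
3. step(b,e)  →  {inpos(b), marked(b,c), marked(b,e), ready(b), ready(c), ready(d), ready(e)}
4. bind(b,c)  →  {at(c), inpos(b), marked(b,c), marked(b,e), ready(c), ready(d), ready(e)}
5. bind(d,d)  →  {at(c), at(d), inpos(b), marked(b,c), marked(b,e), marked(d,d), ready(c), ready(e)}
6. bind(c,e)  →  {at(c), at(d), at(e), inpos(b), marked(b,c), marked(b,e), marked(c,e), marked(d,d), ready(e)}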